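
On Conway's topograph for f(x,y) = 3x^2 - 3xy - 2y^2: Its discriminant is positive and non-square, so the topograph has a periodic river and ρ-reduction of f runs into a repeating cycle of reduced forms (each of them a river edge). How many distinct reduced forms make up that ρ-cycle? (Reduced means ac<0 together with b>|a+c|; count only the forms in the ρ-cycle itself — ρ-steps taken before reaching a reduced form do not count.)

D = 33, ⌊√D⌋ = 5
descent: ρ → (-2,3,3)  [lands on river]
river: ρ → (3,3,-2)
river: ρ → (-2,5,1)
river: ρ → (1,5,-2)
ρ-cycle length = 4 (tail of 1 descent step not counted)

4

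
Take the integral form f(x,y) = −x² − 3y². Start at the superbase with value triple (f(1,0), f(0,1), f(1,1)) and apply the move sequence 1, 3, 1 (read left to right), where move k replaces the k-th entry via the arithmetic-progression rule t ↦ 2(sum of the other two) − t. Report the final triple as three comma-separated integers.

start (-1,-3,-4) = (f(1,0),f(0,1),f(1,1))
replace slot 1: 2·((-3)+(-4)) − (-1) = -13 → (-13,-3,-4)
replace slot 3: 2·((-13)+(-3)) − (-4) = -28 → (-13,-3,-28)
replace slot 1: 2·((-3)+(-28)) − (-13) = -49 → (-49,-3,-28)

-49,-3,-28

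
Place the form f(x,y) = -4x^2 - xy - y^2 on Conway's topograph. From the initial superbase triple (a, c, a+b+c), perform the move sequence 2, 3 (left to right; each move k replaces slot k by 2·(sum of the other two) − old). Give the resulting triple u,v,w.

start (-4,-1,-6) = (f(1,0),f(0,1),f(1,1))
replace slot 2: 2·((-4)+(-6)) − (-1) = -19 → (-4,-19,-6)
replace slot 3: 2·((-4)+(-19)) − (-6) = -40 → (-4,-19,-40)

-4,-19,-40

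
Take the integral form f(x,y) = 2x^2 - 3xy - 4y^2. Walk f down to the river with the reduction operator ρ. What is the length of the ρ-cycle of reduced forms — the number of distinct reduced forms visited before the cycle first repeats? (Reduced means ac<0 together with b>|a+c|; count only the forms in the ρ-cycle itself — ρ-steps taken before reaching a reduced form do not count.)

D = 41, ⌊√D⌋ = 6
descent: ρ → (-4,3,2)  [lands on river]
river: ρ → (2,5,-2)
river: ρ → (-2,3,4)
river: ρ → (4,5,-1)
river: ρ → (-1,5,4)
river: ρ → (4,3,-2)
river: ρ → (-2,5,2)
river: ρ → (2,3,-4)
river: ρ → (-4,5,1)
river: ρ → (1,5,-4)
ρ-cycle length = 10 (tail of 1 descent step not counted)

10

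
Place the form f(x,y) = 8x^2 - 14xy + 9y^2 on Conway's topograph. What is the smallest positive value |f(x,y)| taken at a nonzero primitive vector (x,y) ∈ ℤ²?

translate: b→2 (≡-14 mod 16), so (8,-14,9)→(8,2,3)
flip: (8,2,3)→(3,-2,8)
reduced (well bottom): (3,-2,8) with a≤c, −a<b≤a
well minimum = a = 3

3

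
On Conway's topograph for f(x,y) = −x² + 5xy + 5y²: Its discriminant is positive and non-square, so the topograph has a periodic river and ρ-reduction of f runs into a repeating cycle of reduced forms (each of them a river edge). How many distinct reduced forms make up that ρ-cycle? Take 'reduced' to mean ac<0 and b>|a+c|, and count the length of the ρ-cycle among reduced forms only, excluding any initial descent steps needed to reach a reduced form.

D = 45, ⌊√D⌋ = 6
river: ρ → (5,5,-1)
river: ρ → (-1,5,5)
ρ-cycle length = 2 (tail of 0 descent steps not counted)

2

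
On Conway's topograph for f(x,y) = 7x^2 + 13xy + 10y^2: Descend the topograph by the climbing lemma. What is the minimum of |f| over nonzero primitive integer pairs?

translate: b→-1 (≡13 mod 14), so (7,13,10)→(7,-1,4)
flip: (7,-1,4)→(4,1,7)
reduced (well bottom): (4,1,7) with a≤c, −a<b≤a
well minimum = a = 4

4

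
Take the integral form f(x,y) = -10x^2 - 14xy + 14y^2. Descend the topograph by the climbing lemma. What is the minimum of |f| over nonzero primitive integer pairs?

descent: ρ → (14,14,-10)  [lands on river]
river: ρ → (-10,26,2)
river: ρ → (2,26,-10)
river: ρ → (-10,14,14)
closes: descent 1, river 4
min |a| on river = 2

2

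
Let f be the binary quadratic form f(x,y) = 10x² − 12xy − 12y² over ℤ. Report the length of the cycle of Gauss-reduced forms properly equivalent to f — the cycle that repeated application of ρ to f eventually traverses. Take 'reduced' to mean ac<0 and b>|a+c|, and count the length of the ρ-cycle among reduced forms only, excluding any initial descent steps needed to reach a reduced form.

D = 624, ⌊√D⌋ = 24
descent: ρ → (-12,12,10)  [lands on river]
river: ρ → (10,8,-14)
river: ρ → (-14,20,4)
river: ρ → (4,20,-14)
river: ρ → (-14,8,10)
river: ρ → (10,12,-12)
ρ-cycle length = 6 (tail of 1 descent step not counted)

6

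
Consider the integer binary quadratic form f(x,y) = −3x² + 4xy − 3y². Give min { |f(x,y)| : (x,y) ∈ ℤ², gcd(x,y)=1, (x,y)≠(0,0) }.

translate: b→2 (≡-4 mod 6), so (3,-4,3)→(3,2,2)
flip: (3,2,2)→(2,-2,3)
translate: b→2 (≡-2 mod 4), so (2,-2,3)→(2,2,3)
reduced (well bottom): (2,2,3) with a≤c, −a<b≤a
well minimum |f| = |-2| = 2 (negative-definite)

2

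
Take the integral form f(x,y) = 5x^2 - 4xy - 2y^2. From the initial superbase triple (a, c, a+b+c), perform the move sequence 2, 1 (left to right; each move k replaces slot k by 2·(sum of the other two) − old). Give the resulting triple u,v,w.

start (5,-2,-1) = (f(1,0),f(0,1),f(1,1))
replace slot 2: 2·(5+(-1)) − (-2) = 10 → (5,10,-1)
replace slot 1: 2·(10+(-1)) − 5 = 13 → (13,10,-1)

13,10,-1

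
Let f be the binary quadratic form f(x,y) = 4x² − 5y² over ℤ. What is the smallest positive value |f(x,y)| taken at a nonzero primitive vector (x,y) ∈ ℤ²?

descent: ρ → (-5,0,4)
descent: ρ → (4,8,-1)  [lands on river]
river: ρ → (-1,8,4)
closes: descent 2, river 2
min |a| on river = 1

1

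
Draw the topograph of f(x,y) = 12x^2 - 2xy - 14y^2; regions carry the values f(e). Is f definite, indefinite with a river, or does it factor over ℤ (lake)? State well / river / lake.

D = b²−4ac = (-2)² − 4·12·(-14) = 676
D = 26² is a perfect square ⇒ form factors over ℤ ⇒ lakes

lake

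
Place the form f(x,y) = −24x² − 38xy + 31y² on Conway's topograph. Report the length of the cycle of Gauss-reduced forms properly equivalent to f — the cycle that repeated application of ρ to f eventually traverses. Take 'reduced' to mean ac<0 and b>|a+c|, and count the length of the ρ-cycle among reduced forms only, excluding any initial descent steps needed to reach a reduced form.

D = 4420, ⌊√D⌋ = 66
descent: ρ → (31,38,-24)  [lands on river]
river: ρ → (-24,58,11)
river: ρ → (11,52,-39)
river: ρ → (-39,26,24)
river: ρ → (24,22,-41)
river: ρ → (-41,60,5)
river: ρ → (5,60,-41)
river: ρ → (-41,22,24)
river: ρ → (24,26,-39)
river: ρ → (-39,52,11)
river: ρ → (11,58,-24)
river: ρ → (-24,38,31)
river: ρ → (31,24,-31)
river: ρ → (-31,38,24)
river: ρ → (24,58,-11)
river: ρ → (-11,52,39)
river: ρ → (39,26,-24)
river: ρ → (-24,22,41)
river: ρ → (41,60,-5)
river: ρ → (-5,60,41)
river: ρ → (41,22,-24)
river: ρ → (-24,26,39)
river: ρ → (39,52,-11)
river: ρ → (-11,58,24)
river: ρ → (24,38,-31)
river: ρ → (-31,24,31)
ρ-cycle length = 26 (tail of 1 descent step not counted)

26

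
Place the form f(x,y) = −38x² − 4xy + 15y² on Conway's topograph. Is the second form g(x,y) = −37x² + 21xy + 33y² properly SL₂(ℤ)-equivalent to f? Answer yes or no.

D₁ = 2296, D₂ = 5325
discriminants differ ⇒ not SL₂(ℤ)-equivalent

no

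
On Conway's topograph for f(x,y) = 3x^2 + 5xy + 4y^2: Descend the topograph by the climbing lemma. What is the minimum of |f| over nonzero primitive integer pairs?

translate: b→-1 (≡5 mod 6), so (3,5,4)→(3,-1,2)
flip: (3,-1,2)→(2,1,3)
reduced (well bottom): (2,1,3) with a≤c, −a<b≤a
well minimum = a = 2

2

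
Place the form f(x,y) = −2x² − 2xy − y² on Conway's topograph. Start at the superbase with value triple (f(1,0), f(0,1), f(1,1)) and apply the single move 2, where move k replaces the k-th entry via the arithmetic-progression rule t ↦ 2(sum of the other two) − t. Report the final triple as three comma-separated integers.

start (-2,-1,-5) = (f(1,0),f(0,1),f(1,1))
replace slot 2: 2·((-2)+(-5)) − (-1) = -13 → (-2,-13,-5)

-2,-13,-5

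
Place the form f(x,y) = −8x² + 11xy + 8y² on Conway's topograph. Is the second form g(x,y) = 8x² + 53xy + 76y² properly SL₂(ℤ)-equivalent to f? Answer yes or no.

D₁ = 377, D₂ = 377
river cycle of f (length 6): (8, 5, -11), (-11, 17, 2), (2, 19, -2), (-2, 17, 11), (11, 5, -8), (-8, 11, 8)
river cycle of g (length 6): (8, 5, -11), (-11, 17, 2), (2, 19, -2), (-2, 17, 11), (11, 5, -8), (-8, 11, 8)
cycles coincide ⇒ equivalent

yes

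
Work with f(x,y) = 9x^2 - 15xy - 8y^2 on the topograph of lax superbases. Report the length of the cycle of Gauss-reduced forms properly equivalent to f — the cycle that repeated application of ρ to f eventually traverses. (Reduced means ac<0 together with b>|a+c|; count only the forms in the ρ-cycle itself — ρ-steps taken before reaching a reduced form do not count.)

D = 513, ⌊√D⌋ = 22
descent: ρ → (-8,15,9)  [lands on river]
river: ρ → (9,21,-2)
river: ρ → (-2,19,19)
river: ρ → (19,19,-2)
river: ρ → (-2,21,9)
river: ρ → (9,15,-8)
river: ρ → (-8,17,7)
river: ρ → (7,11,-14)
river: ρ → (-14,17,4)
river: ρ → (4,15,-18)
river: ρ → (-18,21,1)
river: ρ → (1,21,-18)
river: ρ → (-18,15,4)
river: ρ → (4,17,-14)
river: ρ → (-14,11,7)
river: ρ → (7,17,-8)
ρ-cycle length = 16 (tail of 1 descent step not counted)

16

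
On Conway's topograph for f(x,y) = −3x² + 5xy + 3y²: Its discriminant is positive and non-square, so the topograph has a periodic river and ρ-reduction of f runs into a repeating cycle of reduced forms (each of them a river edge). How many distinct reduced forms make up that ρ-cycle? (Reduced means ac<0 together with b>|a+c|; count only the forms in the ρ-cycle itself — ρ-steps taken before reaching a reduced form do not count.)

D = 61, ⌊√D⌋ = 7
river: ρ → (3,7,-1)
river: ρ → (-1,7,3)
river: ρ → (3,5,-3)
river: ρ → (-3,7,1)
river: ρ → (1,7,-3)
river: ρ → (-3,5,3)
ρ-cycle length = 6 (tail of 0 descent steps not counted)

6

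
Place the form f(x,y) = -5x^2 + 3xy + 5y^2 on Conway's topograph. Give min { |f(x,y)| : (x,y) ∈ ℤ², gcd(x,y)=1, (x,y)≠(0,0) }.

river: ρ → (5,7,-3)
river: ρ → (-3,5,7)
river: ρ → (7,9,-1)
river: ρ → (-1,9,7)
river: ρ → (7,5,-3)
river: ρ → (-3,7,5)
river: ρ → (5,3,-5)
river: ρ → (-5,7,3)
river: ρ → (3,5,-7)
river: ρ → (-7,9,1)
river: ρ → (1,9,-7)
river: ρ → (-7,5,3)
river: ρ → (3,7,-5)
river: ρ → (-5,3,5)
closes: descent 0, river 14
min |a| on river = 1

1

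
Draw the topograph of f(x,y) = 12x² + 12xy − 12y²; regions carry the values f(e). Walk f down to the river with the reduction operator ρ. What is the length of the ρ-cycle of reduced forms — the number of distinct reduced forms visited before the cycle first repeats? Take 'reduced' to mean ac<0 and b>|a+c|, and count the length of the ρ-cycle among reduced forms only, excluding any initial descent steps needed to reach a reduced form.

D = 720, ⌊√D⌋ = 26
river: ρ → (-12,12,12)
river: ρ → (12,12,-12)
ρ-cycle length = 2 (tail of 0 descent steps not counted)

2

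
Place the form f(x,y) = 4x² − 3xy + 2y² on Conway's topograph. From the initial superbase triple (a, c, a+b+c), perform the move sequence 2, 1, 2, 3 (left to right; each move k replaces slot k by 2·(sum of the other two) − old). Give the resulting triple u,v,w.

start (4,2,3) = (f(1,0),f(0,1),f(1,1))
replace slot 2: 2·(4+3) − 2 = 12 → (4,12,3)
replace slot 1: 2·(12+3) − 4 = 26 → (26,12,3)
replace slot 2: 2·(26+3) − 12 = 46 → (26,46,3)
replace slot 3: 2·(26+46) − 3 = 141 → (26,46,141)

26,46,141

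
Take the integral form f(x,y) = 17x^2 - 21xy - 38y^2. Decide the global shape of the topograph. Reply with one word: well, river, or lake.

D = b²−4ac = (-21)² − 4·17·(-38) = 3025
D = 55² is a perfect square ⇒ form factors over ℤ ⇒ lakes

lake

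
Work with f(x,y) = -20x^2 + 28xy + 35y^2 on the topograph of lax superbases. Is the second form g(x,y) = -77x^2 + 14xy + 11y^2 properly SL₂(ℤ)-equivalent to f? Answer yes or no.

D₁ = 3584, D₂ = 3584
river cycle of f (length 6): (35, 42, -13), (-13, 36, 44), (44, 52, -5), (-5, 58, 11), (11, 52, -20), (-20, 28, 35)
river cycle of g (length 6): (11, 52, -20), (-20, 28, 35), (35, 42, -13), (-13, 36, 44), (44, 52, -5), (-5, 58, 11)
cycles coincide ⇒ equivalent

yes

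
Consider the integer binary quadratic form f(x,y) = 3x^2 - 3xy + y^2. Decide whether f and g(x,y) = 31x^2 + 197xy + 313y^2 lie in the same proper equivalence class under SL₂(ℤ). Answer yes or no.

D₁ = -3, D₂ = -3
f: translate: b→3 (≡-3 mod 6), so (3,-3,1)→(3,3,1)
f: flip: (3,3,1)→(1,-3,3)
f: translate: b→1 (≡-3 mod 2), so (1,-3,3)→(1,1,1)
f: reduced (well bottom): (1,1,1) with a≤c, −a<b≤a
g: translate: b→11 (≡197 mod 62), so (31,197,313)→(31,11,1)
g: flip: (31,11,1)→(1,-11,31)
g: translate: b→1 (≡-11 mod 2), so (1,-11,31)→(1,1,1)
g: reduced (well bottom): (1,1,1) with a≤c, −a<b≤a
reduced forms (1, 1, 1) vs (1, 1, 1) ⇒ equivalent

yes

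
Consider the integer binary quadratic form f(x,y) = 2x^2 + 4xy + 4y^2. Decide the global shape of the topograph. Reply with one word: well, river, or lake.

D = b²−4ac = 4² − 4·2·4 = -16
D < 0 ⇒ definite ⇒ every region one sign ⇒ single well

well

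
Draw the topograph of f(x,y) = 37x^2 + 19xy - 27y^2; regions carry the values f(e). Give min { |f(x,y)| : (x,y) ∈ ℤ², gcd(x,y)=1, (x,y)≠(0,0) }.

river: ρ → (-27,35,29)
river: ρ → (29,23,-33)
river: ρ → (-33,43,19)
river: ρ → (19,33,-43)
river: ρ → (-43,53,9)
river: ρ → (9,55,-37)
river: ρ → (-37,19,27)
river: ρ → (27,35,-29)
river: ρ → (-29,23,33)
river: ρ → (33,43,-19)
river: ρ → (-19,33,43)
river: ρ → (43,53,-9)
river: ρ → (-9,55,37)
river: ρ → (37,19,-27)
closes: descent 0, river 14
min |a| on river = 9

9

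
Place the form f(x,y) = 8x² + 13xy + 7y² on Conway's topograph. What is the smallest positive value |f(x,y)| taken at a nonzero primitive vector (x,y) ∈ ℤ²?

translate: b→-3 (≡13 mod 16), so (8,13,7)→(8,-3,2)
flip: (8,-3,2)→(2,3,8)
translate: b→-1 (≡3 mod 4), so (2,3,8)→(2,-1,7)
reduced (well bottom): (2,-1,7) with a≤c, −a<b≤a
well minimum = a = 2

2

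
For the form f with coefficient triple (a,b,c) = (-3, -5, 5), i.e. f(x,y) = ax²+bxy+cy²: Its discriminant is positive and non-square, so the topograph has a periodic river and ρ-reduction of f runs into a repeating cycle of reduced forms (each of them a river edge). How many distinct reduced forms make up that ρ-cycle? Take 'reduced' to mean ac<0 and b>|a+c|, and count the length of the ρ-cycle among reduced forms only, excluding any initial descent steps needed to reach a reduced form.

D = 85, ⌊√D⌋ = 9
descent: ρ → (5,5,-3)  [lands on river]
river: ρ → (-3,7,3)
river: ρ → (3,5,-5)
river: ρ → (-5,5,3)
river: ρ → (3,7,-3)
river: ρ → (-3,5,5)
ρ-cycle length = 6 (tail of 1 descent step not counted)

6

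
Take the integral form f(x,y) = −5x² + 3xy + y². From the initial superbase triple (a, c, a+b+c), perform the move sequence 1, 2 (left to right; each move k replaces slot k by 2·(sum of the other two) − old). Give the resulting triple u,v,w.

start (-5,1,-1) = (f(1,0),f(0,1),f(1,1))
replace slot 1: 2·(1+(-1)) − (-5) = 5 → (5,1,-1)
replace slot 2: 2·(5+(-1)) − 1 = 7 → (5,7,-1)

5,7,-1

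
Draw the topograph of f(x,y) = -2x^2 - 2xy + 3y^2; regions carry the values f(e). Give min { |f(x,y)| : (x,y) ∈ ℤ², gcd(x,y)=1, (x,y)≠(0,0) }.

descent: ρ → (3,2,-2)  [lands on river]
river: ρ → (-2,2,3)
river: ρ → (3,4,-1)
river: ρ → (-1,4,3)
closes: descent 1, river 4
min |a| on river = 1

1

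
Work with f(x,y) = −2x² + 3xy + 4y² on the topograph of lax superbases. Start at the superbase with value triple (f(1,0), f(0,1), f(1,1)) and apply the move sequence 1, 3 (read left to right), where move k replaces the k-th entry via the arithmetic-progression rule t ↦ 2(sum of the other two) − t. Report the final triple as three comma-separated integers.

start (-2,4,5) = (f(1,0),f(0,1),f(1,1))
replace slot 1: 2·(4+5) − (-2) = 20 → (20,4,5)
replace slot 3: 2·(20+4) − 5 = 43 → (20,4,43)

20,4,43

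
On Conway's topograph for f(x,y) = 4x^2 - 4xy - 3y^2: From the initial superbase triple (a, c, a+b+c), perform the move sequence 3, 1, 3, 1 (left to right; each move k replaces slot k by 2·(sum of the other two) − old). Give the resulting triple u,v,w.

start (4,-3,-3) = (f(1,0),f(0,1),f(1,1))
replace slot 3: 2·(4+(-3)) − (-3) = 5 → (4,-3,5)
replace slot 1: 2·((-3)+5) − 4 = 0 → (0,-3,5)
replace slot 3: 2·(0+(-3)) − 5 = -11 → (0,-3,-11)
replace slot 1: 2·((-3)+(-11)) − 0 = -28 → (-28,-3,-11)

-28,-3,-11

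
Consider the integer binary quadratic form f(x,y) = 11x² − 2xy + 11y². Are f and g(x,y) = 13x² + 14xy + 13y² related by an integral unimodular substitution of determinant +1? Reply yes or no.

D₁ = -480, D₂ = -480
f: flip: (11,-2,11)→(11,2,11)
f: reduced (well bottom): (11,2,11) with a≤c, −a<b≤a
g: translate: b→-12 (≡14 mod 26), so (13,14,13)→(13,-12,12)
g: flip: (13,-12,12)→(12,12,13)
g: reduced (well bottom): (12,12,13) with a≤c, −a<b≤a
reduced forms (11, 2, 11) vs (12, 12, 13) ⇒ inequivalent

no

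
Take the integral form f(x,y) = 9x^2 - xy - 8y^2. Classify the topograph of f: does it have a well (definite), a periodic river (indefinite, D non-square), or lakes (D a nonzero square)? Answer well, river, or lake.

D = b²−4ac = (-1)² − 4·9·(-8) = 289
D = 17² is a perfect square ⇒ form factors over ℤ ⇒ lakes

lake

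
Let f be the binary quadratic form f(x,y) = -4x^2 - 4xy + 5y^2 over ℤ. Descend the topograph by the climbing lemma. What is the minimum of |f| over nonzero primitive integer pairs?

descent: ρ → (5,4,-4)  [lands on river]
river: ρ → (-4,4,5)
river: ρ → (5,6,-3)
river: ρ → (-3,6,5)
closes: descent 1, river 4
min |a| on river = 3

3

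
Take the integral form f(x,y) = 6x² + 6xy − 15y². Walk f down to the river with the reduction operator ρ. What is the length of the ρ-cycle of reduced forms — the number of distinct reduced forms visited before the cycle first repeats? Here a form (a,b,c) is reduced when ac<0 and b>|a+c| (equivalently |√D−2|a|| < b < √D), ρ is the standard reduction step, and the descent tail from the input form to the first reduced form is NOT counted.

D = 396, ⌊√D⌋ = 19
descent: ρ → (-15,-6,6)
descent: ρ → (6,18,-3)  [lands on river]
river: ρ → (-3,18,6)
ρ-cycle length = 2 (tail of 2 descent steps not counted)

2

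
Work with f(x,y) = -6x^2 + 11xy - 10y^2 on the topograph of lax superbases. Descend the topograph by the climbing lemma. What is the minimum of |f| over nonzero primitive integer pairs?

translate: b→1 (≡-11 mod 12), so (6,-11,10)→(6,1,5)
flip: (6,1,5)→(5,-1,6)
reduced (well bottom): (5,-1,6) with a≤c, −a<b≤a
well minimum |f| = |-5| = 5 (negative-definite)

5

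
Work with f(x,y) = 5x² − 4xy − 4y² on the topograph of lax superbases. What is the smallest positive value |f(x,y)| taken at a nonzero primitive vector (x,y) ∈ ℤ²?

descent: ρ → (-4,4,5)  [lands on river]
river: ρ → (5,6,-3)
river: ρ → (-3,6,5)
river: ρ → (5,4,-4)
closes: descent 1, river 4
min |a| on river = 3

3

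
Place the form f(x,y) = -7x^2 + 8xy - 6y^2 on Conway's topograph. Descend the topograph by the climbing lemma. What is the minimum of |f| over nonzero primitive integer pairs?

translate: b→6 (≡-8 mod 14), so (7,-8,6)→(7,6,5)
flip: (7,6,5)→(5,-6,7)
translate: b→4 (≡-6 mod 10), so (5,-6,7)→(5,4,6)
reduced (well bottom): (5,4,6) with a≤c, −a<b≤a
well minimum |f| = |-5| = 5 (negative-definite)

5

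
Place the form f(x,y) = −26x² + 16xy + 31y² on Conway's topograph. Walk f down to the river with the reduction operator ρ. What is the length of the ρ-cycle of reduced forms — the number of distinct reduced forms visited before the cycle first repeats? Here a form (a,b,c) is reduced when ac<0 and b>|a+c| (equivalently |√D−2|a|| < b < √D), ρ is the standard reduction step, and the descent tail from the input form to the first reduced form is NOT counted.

D = 3480, ⌊√D⌋ = 58
river: ρ → (31,46,-11)
river: ρ → (-11,42,39)
river: ρ → (39,36,-14)
river: ρ → (-14,48,21)
river: ρ → (21,36,-26)
river: ρ → (-26,16,31)
ρ-cycle length = 6 (tail of 0 descent steps not counted)

6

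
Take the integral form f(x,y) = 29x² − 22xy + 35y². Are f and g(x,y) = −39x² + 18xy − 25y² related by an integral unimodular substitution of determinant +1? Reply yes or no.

D₁ = -3576, D₂ = -3576
f: reduced (well bottom): (29,-22,35) with a≤c, −a<b≤a
g is negative-definite; reduce −g:
−g: flip: (39,-18,25)→(25,18,39)
−g: reduced (well bottom): (25,18,39) with a≤c, −a<b≤a
flip sign back: reduced form of g is (-25,-18,-39)
reduced forms (29, -22, 35) vs (-25, -18, -39) ⇒ inequivalent

no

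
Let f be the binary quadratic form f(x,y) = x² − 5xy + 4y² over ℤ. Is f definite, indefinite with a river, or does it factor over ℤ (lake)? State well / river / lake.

D = b²−4ac = (-5)² − 4·1·4 = 9
D = 3² is a perfect square ⇒ form factors over ℤ ⇒ lakes

lake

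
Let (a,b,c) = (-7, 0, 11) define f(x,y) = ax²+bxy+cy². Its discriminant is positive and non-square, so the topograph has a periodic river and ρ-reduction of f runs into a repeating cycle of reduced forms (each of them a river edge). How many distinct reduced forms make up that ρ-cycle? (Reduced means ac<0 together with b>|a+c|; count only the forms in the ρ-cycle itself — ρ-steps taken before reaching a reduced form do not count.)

D = 308, ⌊√D⌋ = 17
descent: ρ → (11,0,-7)
descent: ρ → (-7,14,4)  [lands on river]
river: ρ → (4,10,-13)
river: ρ → (-13,16,1)
river: ρ → (1,16,-13)
river: ρ → (-13,10,4)
river: ρ → (4,14,-7)
ρ-cycle length = 6 (tail of 2 descent steps not counted)

6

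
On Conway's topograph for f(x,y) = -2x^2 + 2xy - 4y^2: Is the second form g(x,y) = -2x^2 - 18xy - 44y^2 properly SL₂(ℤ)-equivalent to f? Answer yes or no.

D₁ = -28, D₂ = -28
f is negative-definite; reduce −f:
−f: translate: b→2 (≡-2 mod 4), so (2,-2,4)→(2,2,4)
−f: reduced (well bottom): (2,2,4) with a≤c, −a<b≤a
flip sign back: reduced form of f is (-2,-2,-4)
g is negative-definite; reduce −g:
−g: translate: b→2 (≡18 mod 4), so (2,18,44)→(2,2,4)
−g: reduced (well bottom): (2,2,4) with a≤c, −a<b≤a
flip sign back: reduced form of g is (-2,-2,-4)
reduced forms (-2, -2, -4) vs (-2, -2, -4) ⇒ equivalent

yes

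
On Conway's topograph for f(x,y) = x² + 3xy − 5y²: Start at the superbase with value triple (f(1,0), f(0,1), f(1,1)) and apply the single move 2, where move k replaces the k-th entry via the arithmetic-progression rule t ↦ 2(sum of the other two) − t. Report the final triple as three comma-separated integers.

start (1,-5,-1) = (f(1,0),f(0,1),f(1,1))
replace slot 2: 2·(1+(-1)) − (-5) = 5 → (1,5,-1)

1,5,-1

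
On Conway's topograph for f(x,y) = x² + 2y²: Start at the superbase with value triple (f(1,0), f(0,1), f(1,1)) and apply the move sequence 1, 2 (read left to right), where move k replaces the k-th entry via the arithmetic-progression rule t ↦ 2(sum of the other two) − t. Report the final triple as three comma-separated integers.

start (1,2,3) = (f(1,0),f(0,1),f(1,1))
replace slot 1: 2·(2+3) − 1 = 9 → (9,2,3)
replace slot 2: 2·(9+3) − 2 = 22 → (9,22,3)

9,22,3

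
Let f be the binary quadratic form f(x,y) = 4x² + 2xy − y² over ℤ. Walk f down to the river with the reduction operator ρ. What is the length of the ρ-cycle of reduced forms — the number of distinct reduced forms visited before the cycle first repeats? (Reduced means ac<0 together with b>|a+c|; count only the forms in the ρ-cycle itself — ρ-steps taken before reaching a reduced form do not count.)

D = 20, ⌊√D⌋ = 4
descent: ρ → (-1,4,1)  [lands on river]
river: ρ → (1,4,-1)
ρ-cycle length = 2 (tail of 1 descent step not counted)

2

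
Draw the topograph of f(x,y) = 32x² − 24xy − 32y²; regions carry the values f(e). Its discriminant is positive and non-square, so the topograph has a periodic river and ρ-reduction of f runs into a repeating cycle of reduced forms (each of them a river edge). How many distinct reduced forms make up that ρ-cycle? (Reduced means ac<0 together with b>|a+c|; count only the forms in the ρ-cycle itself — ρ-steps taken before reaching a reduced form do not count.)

D = 4672, ⌊√D⌋ = 68
descent: ρ → (-32,24,32)  [lands on river]
river: ρ → (32,40,-24)
river: ρ → (-24,56,16)
river: ρ → (16,40,-48)
river: ρ → (-48,56,8)
river: ρ → (8,56,-48)
river: ρ → (-48,40,16)
river: ρ → (16,56,-24)
river: ρ → (-24,40,32)
river: ρ → (32,24,-32)
river: ρ → (-32,40,24)
river: ρ → (24,56,-16)
river: ρ → (-16,40,48)
river: ρ → (48,56,-8)
river: ρ → (-8,56,48)
river: ρ → (48,40,-16)
river: ρ → (-16,56,24)
river: ρ → (24,40,-32)
ρ-cycle length = 18 (tail of 1 descent step not counted)

18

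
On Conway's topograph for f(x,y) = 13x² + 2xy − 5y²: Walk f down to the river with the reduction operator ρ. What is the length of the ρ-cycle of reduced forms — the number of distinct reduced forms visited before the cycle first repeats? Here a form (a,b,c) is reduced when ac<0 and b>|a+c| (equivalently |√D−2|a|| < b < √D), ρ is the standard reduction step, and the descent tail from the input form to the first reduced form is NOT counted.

D = 264, ⌊√D⌋ = 16
descent: ρ → (-5,8,10)  [lands on river]
river: ρ → (10,12,-3)
river: ρ → (-3,12,10)
river: ρ → (10,8,-5)
river: ρ → (-5,12,6)
river: ρ → (6,12,-5)
ρ-cycle length = 6 (tail of 1 descent step not counted)

6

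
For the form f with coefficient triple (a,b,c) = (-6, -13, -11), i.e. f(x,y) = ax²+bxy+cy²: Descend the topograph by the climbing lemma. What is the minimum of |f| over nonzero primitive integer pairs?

translate: b→1 (≡13 mod 12), so (6,13,11)→(6,1,4)
flip: (6,1,4)→(4,-1,6)
reduced (well bottom): (4,-1,6) with a≤c, −a<b≤a
well minimum |f| = |-4| = 4 (negative-definite)

4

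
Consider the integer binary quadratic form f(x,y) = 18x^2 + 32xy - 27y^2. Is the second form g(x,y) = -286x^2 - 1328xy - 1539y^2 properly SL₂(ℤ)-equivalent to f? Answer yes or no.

D₁ = 2968, D₂ = 2968
river cycle of f (length 22): (-27, 22, 23), (23, 24, -26), (-26, 28, 21), (21, 14, -33), (-33, 52, 2), (2, 52, -33), (-33, 14, 21), (21, 28, -26), (-26, 24, 23), (23, 22, -27), … (12 more)
river cycle of g (length 22): (-27, 22, 23), (23, 24, -26), (-26, 28, 21), (21, 14, -33), (-33, 52, 2), (2, 52, -33), (-33, 14, 21), (21, 28, -26), (-26, 24, 23), (23, 22, -27), … (12 more)
cycles coincide ⇒ equivalent

yes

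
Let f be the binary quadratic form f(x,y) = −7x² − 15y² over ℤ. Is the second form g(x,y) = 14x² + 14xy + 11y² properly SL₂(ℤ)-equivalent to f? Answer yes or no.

D₁ = -420, D₂ = -420
f is negative-definite; reduce −f:
−f: reduced (well bottom): (7,0,15) with a≤c, −a<b≤a
flip sign back: reduced form of f is (-7,0,-15)
g: flip: (14,14,11)→(11,-14,14)
g: translate: b→8 (≡-14 mod 22), so (11,-14,14)→(11,8,11)
g: reduced (well bottom): (11,8,11) with a≤c, −a<b≤a
reduced forms (-7, 0, -15) vs (11, 8, 11) ⇒ inequivalent

no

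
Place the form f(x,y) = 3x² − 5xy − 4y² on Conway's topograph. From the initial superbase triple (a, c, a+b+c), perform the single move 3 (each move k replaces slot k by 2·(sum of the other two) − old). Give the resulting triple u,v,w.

start (3,-4,-6) = (f(1,0),f(0,1),f(1,1))
replace slot 3: 2·(3+(-4)) − (-6) = 4 → (3,-4,4)

3,-4,4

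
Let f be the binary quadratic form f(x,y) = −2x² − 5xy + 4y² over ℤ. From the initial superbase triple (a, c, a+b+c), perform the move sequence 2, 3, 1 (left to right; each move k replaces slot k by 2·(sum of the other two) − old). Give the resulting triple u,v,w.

start (-2,4,-3) = (f(1,0),f(0,1),f(1,1))
replace slot 2: 2·((-2)+(-3)) − 4 = -14 → (-2,-14,-3)
replace slot 3: 2·((-2)+(-14)) − (-3) = -29 → (-2,-14,-29)
replace slot 1: 2·((-14)+(-29)) − (-2) = -84 → (-84,-14,-29)

-84,-14,-29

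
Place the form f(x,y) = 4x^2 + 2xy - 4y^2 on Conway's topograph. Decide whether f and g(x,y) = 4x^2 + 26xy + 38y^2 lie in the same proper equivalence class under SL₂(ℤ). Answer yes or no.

D₁ = 68, D₂ = 68
river cycle of f (length 6): (-4, 6, 2), (2, 6, -4), (-4, 2, 4), (4, 6, -2), (-2, 6, 4), (4, 2, -4)
river cycle of g (length 6): (4, 2, -4), (-4, 6, 2), (2, 6, -4), (-4, 2, 4), (4, 6, -2), (-2, 6, 4)
cycles coincide ⇒ equivalent

yes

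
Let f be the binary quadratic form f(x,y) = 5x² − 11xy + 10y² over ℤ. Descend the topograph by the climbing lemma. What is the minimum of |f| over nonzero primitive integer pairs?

translate: b→-1 (≡-11 mod 10), so (5,-11,10)→(5,-1,4)
flip: (5,-1,4)→(4,1,5)
reduced (well bottom): (4,1,5) with a≤c, −a<b≤a
well minimum = a = 4

4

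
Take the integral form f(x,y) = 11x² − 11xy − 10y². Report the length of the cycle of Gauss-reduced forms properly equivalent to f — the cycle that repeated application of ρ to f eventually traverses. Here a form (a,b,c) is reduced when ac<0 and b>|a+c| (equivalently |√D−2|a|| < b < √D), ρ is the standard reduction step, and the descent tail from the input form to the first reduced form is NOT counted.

D = 561, ⌊√D⌋ = 23
descent: ρ → (-10,11,11)  [lands on river]
river: ρ → (11,11,-10)
river: ρ → (-10,9,12)
river: ρ → (12,15,-7)
river: ρ → (-7,13,14)
river: ρ → (14,15,-6)
river: ρ → (-6,21,5)
river: ρ → (5,19,-10)
river: ρ → (-10,21,3)
river: ρ → (3,21,-10)
river: ρ → (-10,19,5)
river: ρ → (5,21,-6)
river: ρ → (-6,15,14)
river: ρ → (14,13,-7)
river: ρ → (-7,15,12)
river: ρ → (12,9,-10)
ρ-cycle length = 16 (tail of 1 descent step not counted)

16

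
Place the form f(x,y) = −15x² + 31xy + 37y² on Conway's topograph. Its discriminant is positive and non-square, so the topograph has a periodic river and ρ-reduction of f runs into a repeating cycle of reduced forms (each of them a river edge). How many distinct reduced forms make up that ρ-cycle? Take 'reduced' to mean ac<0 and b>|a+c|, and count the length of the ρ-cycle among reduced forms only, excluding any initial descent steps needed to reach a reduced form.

D = 3181, ⌊√D⌋ = 56
river: ρ → (37,43,-9)
river: ρ → (-9,47,27)
river: ρ → (27,7,-29)
river: ρ → (-29,51,5)
river: ρ → (5,49,-39)
river: ρ → (-39,29,15)
river: ρ → (15,31,-37)
river: ρ → (-37,43,9)
river: ρ → (9,47,-27)
river: ρ → (-27,7,29)
river: ρ → (29,51,-5)
river: ρ → (-5,49,39)
river: ρ → (39,29,-15)
river: ρ → (-15,31,37)
ρ-cycle length = 14 (tail of 0 descent steps not counted)

14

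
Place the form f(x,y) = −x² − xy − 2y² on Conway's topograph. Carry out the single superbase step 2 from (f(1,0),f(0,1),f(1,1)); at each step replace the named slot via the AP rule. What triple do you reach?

start (-1,-2,-4) = (f(1,0),f(0,1),f(1,1))
replace slot 2: 2·((-1)+(-4)) − (-2) = -8 → (-1,-8,-4)

-1,-8,-4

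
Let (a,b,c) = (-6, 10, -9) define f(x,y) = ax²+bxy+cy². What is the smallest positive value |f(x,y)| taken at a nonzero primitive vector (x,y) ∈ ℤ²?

translate: b→2 (≡-10 mod 12), so (6,-10,9)→(6,2,5)
flip: (6,2,5)→(5,-2,6)
reduced (well bottom): (5,-2,6) with a≤c, −a<b≤a
well minimum |f| = |-5| = 5 (negative-definite)

5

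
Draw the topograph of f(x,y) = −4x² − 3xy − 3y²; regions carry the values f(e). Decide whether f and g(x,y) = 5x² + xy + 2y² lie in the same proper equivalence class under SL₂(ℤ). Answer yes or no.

D₁ = -39, D₂ = -39
f is negative-definite; reduce −f:
−f: flip: (4,3,3)→(3,-3,4)
−f: translate: b→3 (≡-3 mod 6), so (3,-3,4)→(3,3,4)
−f: reduced (well bottom): (3,3,4) with a≤c, −a<b≤a
flip sign back: reduced form of f is (-3,-3,-4)
g: flip: (5,1,2)→(2,-1,5)
g: reduced (well bottom): (2,-1,5) with a≤c, −a<b≤a
reduced forms (-3, -3, -4) vs (2, -1, 5) ⇒ inequivalent

no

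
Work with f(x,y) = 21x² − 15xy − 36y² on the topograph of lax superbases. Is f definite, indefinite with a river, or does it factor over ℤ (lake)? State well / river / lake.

D = b²−4ac = (-15)² − 4·21·(-36) = 3249
D = 57² is a perfect square ⇒ form factors over ℤ ⇒ lakes

lake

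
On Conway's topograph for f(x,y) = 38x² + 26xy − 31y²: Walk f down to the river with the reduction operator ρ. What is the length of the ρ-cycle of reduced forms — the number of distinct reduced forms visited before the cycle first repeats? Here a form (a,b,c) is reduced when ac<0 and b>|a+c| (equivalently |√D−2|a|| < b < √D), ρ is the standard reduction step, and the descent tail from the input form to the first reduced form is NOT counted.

D = 5388, ⌊√D⌋ = 73
river: ρ → (-31,36,33)
river: ρ → (33,30,-34)
river: ρ → (-34,38,29)
river: ρ → (29,20,-43)
river: ρ → (-43,66,6)
river: ρ → (6,66,-43)
river: ρ → (-43,20,29)
river: ρ → (29,38,-34)
river: ρ → (-34,30,33)
river: ρ → (33,36,-31)
river: ρ → (-31,26,38)
river: ρ → (38,50,-19)
river: ρ → (-19,64,17)
river: ρ → (17,72,-3)
river: ρ → (-3,72,17)
river: ρ → (17,64,-19)
river: ρ → (-19,50,38)
river: ρ → (38,26,-31)
ρ-cycle length = 18 (tail of 0 descent steps not counted)

18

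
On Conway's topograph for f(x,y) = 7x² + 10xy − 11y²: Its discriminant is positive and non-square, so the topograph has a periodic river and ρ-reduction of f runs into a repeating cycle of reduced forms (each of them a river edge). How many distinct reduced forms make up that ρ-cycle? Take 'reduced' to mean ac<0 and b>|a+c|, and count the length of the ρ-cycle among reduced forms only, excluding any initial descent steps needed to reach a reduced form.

D = 408, ⌊√D⌋ = 20
river: ρ → (-11,12,6)
river: ρ → (6,12,-11)
river: ρ → (-11,10,7)
river: ρ → (7,18,-3)
river: ρ → (-3,18,7)
river: ρ → (7,10,-11)
ρ-cycle length = 6 (tail of 0 descent steps not counted)

6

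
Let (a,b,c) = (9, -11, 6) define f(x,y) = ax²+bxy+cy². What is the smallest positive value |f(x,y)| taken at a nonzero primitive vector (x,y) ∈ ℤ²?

translate: b→7 (≡-11 mod 18), so (9,-11,6)→(9,7,4)
flip: (9,7,4)→(4,-7,9)
translate: b→1 (≡-7 mod 8), so (4,-7,9)→(4,1,6)
reduced (well bottom): (4,1,6) with a≤c, −a<b≤a
well minimum = a = 4

4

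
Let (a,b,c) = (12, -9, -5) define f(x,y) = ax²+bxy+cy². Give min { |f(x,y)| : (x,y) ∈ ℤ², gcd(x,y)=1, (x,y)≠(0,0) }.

descent: ρ → (-5,9,12)  [lands on river]
river: ρ → (12,15,-2)
river: ρ → (-2,17,4)
river: ρ → (4,15,-6)
river: ρ → (-6,9,10)
river: ρ → (10,11,-5)
closes: descent 1, river 6
min |a| on river = 2

2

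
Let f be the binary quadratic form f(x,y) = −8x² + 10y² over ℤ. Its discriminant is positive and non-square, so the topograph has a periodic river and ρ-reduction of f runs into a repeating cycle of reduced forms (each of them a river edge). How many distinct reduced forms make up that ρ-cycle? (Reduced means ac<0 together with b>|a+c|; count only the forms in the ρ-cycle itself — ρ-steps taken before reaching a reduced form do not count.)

D = 320, ⌊√D⌋ = 17
descent: ρ → (10,0,-8)
descent: ρ → (-8,16,2)  [lands on river]
river: ρ → (2,16,-8)
ρ-cycle length = 2 (tail of 2 descent steps not counted)

2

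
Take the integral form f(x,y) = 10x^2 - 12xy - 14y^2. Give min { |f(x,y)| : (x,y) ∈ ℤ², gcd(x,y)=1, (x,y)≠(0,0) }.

descent: ρ → (-14,12,10)  [lands on river]
river: ρ → (10,8,-16)
river: ρ → (-16,24,2)
river: ρ → (2,24,-16)
river: ρ → (-16,8,10)
river: ρ → (10,12,-14)
river: ρ → (-14,16,8)
river: ρ → (8,16,-14)
closes: descent 1, river 8
min |a| on river = 2

2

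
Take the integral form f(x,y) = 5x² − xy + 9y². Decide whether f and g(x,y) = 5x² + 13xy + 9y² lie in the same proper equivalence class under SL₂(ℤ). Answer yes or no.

D₁ = -179, D₂ = -11
discriminants differ ⇒ not SL₂(ℤ)-equivalent

no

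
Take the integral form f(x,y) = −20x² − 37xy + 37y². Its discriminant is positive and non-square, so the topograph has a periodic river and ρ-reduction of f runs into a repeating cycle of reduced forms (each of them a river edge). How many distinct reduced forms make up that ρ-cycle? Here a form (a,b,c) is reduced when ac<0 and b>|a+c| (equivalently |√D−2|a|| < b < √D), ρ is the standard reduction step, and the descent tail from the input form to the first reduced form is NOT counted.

D = 4329, ⌊√D⌋ = 65
descent: ρ → (37,37,-20)  [lands on river]
river: ρ → (-20,43,31)
river: ρ → (31,19,-32)
river: ρ → (-32,45,18)
river: ρ → (18,63,-5)
river: ρ → (-5,57,54)
river: ρ → (54,51,-8)
river: ρ → (-8,61,19)
river: ρ → (19,53,-20)
river: ρ → (-20,27,45)
river: ρ → (45,63,-2)
river: ρ → (-2,65,13)
river: ρ → (13,65,-2)
river: ρ → (-2,63,45)
river: ρ → (45,27,-20)
river: ρ → (-20,53,19)
river: ρ → (19,61,-8)
river: ρ → (-8,51,54)
river: ρ → (54,57,-5)
river: ρ → (-5,63,18)
river: ρ → (18,45,-32)
river: ρ → (-32,19,31)
river: ρ → (31,43,-20)
river: ρ → (-20,37,37)
ρ-cycle length = 24 (tail of 1 descent step not counted)

24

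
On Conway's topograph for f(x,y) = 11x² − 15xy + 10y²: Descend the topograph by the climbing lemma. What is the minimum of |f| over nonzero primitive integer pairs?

translate: b→7 (≡-15 mod 22), so (11,-15,10)→(11,7,6)
flip: (11,7,6)→(6,-7,11)
translate: b→5 (≡-7 mod 12), so (6,-7,11)→(6,5,10)
reduced (well bottom): (6,5,10) with a≤c, −a<b≤a
well minimum = a = 6

6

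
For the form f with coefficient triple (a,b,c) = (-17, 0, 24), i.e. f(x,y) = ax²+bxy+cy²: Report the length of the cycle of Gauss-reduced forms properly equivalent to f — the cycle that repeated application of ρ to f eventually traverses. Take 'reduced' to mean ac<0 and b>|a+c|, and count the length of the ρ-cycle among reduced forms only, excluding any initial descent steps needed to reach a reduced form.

D = 1632, ⌊√D⌋ = 40
descent: ρ → (24,0,-17)
descent: ρ → (-17,34,7)  [lands on river]
river: ρ → (7,36,-12)
river: ρ → (-12,36,7)
river: ρ → (7,34,-17)
ρ-cycle length = 4 (tail of 2 descent steps not counted)

4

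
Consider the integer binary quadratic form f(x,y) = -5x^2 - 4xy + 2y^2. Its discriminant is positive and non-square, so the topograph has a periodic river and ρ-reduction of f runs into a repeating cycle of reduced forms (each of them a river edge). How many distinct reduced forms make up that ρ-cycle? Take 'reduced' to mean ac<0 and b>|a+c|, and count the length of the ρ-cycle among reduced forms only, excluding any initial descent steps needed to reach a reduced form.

D = 56, ⌊√D⌋ = 7
descent: ρ → (2,4,-5)  [lands on river]
river: ρ → (-5,6,1)
river: ρ → (1,6,-5)
river: ρ → (-5,4,2)
ρ-cycle length = 4 (tail of 1 descent step not counted)

4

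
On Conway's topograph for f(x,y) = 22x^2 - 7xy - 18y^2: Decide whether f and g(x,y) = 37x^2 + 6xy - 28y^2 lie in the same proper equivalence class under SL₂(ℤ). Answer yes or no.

D₁ = 1633, D₂ = 4180
discriminants differ ⇒ not SL₂(ℤ)-equivalent

no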